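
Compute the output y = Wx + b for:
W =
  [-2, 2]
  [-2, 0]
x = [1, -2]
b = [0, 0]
y = [-6, -2]

Wx = [-2×1 + 2×-2, -2×1 + 0×-2]
   = [-6, -2]
y = Wx + b = [-6 + 0, -2 + 0] = [-6, -2]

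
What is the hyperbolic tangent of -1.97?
-0.9618

tanh(-1.97) = (e^(-1.97) - e^(1.97))/(e^(-1.97) + e^(1.97)) = -0.9618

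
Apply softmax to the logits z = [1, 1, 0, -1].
p = [0.3995, 0.3995, 0.147, 0.0541]

exp(z) = [2.718, 2.718, 1, 0.3679]
Sum = 6.804
p = [0.3995, 0.3995, 0.147, 0.0541]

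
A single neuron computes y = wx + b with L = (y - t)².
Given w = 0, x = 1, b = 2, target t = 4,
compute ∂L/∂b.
∂L/∂b = -4

y = wx + b = (0)(1) + 2 = 2
∂L/∂y = 2(y - t) = 2(2 - 4) = -4
∂y/∂b = 1
∂L/∂b = ∂L/∂y · ∂y/∂b = -4 × 1 = -4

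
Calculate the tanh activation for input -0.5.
-0.4621

tanh(-0.5) = (e^(-0.5) - e^(0.5))/(e^(-0.5) + e^(0.5)) = -0.4621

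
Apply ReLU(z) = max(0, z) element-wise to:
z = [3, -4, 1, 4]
h = [3, 0, 1, 4]

ReLU applied element-wise: max(0,3)=3, max(0,-4)=0, max(0,1)=1, max(0,4)=4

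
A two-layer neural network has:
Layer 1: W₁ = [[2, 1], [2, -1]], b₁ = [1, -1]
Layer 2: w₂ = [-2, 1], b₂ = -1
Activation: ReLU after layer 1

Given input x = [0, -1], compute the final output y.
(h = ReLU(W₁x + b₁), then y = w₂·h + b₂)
y = -1

Layer 1 pre-activation: z₁ = [0, 0]
After ReLU: h = [0, 0]
Layer 2 output: y = -2×0 + 1×0 + -1 = -1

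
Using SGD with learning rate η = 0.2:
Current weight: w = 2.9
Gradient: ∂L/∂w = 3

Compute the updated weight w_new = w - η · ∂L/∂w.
w_new = 2.3

w_new = w - η·∂L/∂w = 2.9 - 0.2×(3) = 2.9 - (0.6) = 2.3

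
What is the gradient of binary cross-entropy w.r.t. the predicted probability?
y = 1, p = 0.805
∂L/∂p = -1.242

∂L/∂p = -y/p + (1-y)/(1-p) = -1/0.805 + 0 = -1.242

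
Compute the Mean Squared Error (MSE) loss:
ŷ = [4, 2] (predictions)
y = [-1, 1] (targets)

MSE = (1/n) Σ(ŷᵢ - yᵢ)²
MSE = 13

MSE = (1/2)((4--1)² + (2-1)²) = (1/2)(25 + 1) = 13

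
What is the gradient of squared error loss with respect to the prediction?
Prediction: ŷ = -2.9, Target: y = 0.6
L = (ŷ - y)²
∂L/∂ŷ = -7.0

∂L/∂ŷ = 2(ŷ - y) = 2(-2.9 - 0.6) = 2(-3.5) = -7.0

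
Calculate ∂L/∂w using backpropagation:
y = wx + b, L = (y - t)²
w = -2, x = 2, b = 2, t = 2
∂L/∂w = -16

y = wx + b = (-2)(2) + 2 = -2
∂L/∂y = 2(y - t) = 2(-2 - 2) = -8
∂y/∂w = x = 2
∂L/∂w = ∂L/∂y · ∂y/∂w = -8 × 2 = -16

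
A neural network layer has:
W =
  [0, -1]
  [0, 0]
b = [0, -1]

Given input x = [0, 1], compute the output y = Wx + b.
y = [-1, -1]

Wx = [0×0 + -1×1, 0×0 + 0×1]
   = [-1, 0]
y = Wx + b = [-1 + 0, 0 + -1] = [-1, -1]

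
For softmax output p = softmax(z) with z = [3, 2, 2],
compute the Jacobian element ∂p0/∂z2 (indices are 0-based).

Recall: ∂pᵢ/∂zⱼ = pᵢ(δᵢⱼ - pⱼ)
∂p0/∂z2 = -0.1221

p = softmax(z) = [0.5761, 0.2119, 0.2119]
p0 = 0.5761, p2 = 0.2119

∂p0/∂z2 = -p0 × p2 = -0.5761 × 0.2119 = -0.1221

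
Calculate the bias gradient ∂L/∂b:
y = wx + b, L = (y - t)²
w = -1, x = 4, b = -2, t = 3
∂L/∂b = -18

y = wx + b = (-1)(4) + -2 = -6
∂L/∂y = 2(y - t) = 2(-6 - 3) = -18
∂y/∂b = 1
∂L/∂b = ∂L/∂y · ∂y/∂b = -18 × 1 = -18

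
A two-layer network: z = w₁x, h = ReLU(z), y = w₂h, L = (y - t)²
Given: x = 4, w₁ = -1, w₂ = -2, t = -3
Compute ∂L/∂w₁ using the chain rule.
∂L/∂w₁ = 0

Forward pass:
z = w₁x = -1×4 = -4
h = ReLU(-4) = 0
y = w₂h = -2×0 = 0

Backward pass:
∂L/∂y = 2(y - t) = 2(0 - -3) = 6
∂y/∂h = w₂ = -2
∂h/∂z = 0 (ReLU derivative)
∂z/∂w₁ = x = 4

∂L/∂w₁ = 6 × -2 × 0 × 4 = 0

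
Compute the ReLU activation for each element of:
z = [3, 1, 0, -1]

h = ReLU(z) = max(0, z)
h = [3, 1, 0, 0]

ReLU applied element-wise: max(0,3)=3, max(0,1)=1, max(0,0)=0, max(0,-1)=0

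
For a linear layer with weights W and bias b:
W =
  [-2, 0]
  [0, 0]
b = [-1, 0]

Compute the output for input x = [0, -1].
y = [-1, 0]

Wx = [-2×0 + 0×-1, 0×0 + 0×-1]
   = [0, 0]
y = Wx + b = [0 + -1, 0 + 0] = [-1, 0]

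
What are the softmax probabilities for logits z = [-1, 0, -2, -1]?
p = [0.1966, 0.5344, 0.0723, 0.1966]

exp(z) = [0.3679, 1, 0.1353, 0.3679]
Sum = 1.871
p = [0.1966, 0.5344, 0.0723, 0.1966]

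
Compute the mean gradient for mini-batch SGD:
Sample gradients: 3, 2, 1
Average gradient = 2

Average = (1/3)(3 + 2 + 1) = 6/3 = 2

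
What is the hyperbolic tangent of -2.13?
-0.9721

tanh(-2.13) = (e^(-2.13) - e^(2.13))/(e^(-2.13) + e^(2.13)) = -0.9721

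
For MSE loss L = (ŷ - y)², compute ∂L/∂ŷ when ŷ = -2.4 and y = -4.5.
∂L/∂ŷ = 4.2

∂L/∂ŷ = 2(ŷ - y) = 2(-2.4 - -4.5) = 2(2.1) = 4.2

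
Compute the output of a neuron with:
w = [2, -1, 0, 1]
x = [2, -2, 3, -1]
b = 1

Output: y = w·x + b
y = 6

y = (2)(2) + (-1)(-2) + (0)(3) + (1)(-1) + 1 = 6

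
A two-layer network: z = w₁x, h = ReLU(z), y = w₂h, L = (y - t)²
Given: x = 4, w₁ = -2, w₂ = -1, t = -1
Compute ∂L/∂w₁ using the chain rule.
∂L/∂w₁ = 0

Forward pass:
z = w₁x = -2×4 = -8
h = ReLU(-8) = 0
y = w₂h = -1×0 = 0

Backward pass:
∂L/∂y = 2(y - t) = 2(0 - -1) = 2
∂y/∂h = w₂ = -1
∂h/∂z = 0 (ReLU derivative)
∂z/∂w₁ = x = 4

∂L/∂w₁ = 2 × -1 × 0 × 4 = 0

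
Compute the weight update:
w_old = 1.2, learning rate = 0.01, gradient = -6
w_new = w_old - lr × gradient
w_new = 1.26

w_new = w - η·∂L/∂w = 1.2 - 0.01×(-6) = 1.2 - (-0.06) = 1.26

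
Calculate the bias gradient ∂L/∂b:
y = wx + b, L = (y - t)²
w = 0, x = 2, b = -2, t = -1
∂L/∂b = -2

y = wx + b = (0)(2) + -2 = -2
∂L/∂y = 2(y - t) = 2(-2 - -1) = -2
∂y/∂b = 1
∂L/∂b = ∂L/∂y · ∂y/∂b = -2 × 1 = -2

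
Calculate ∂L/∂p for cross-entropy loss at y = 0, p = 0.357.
∂L/∂p = 1.555

∂L/∂p = -y/p + (1-y)/(1-p) = 0 + 1/0.643 = 1.555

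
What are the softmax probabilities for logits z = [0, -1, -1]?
p = [0.5761, 0.2119, 0.2119]

exp(z) = [1, 0.3679, 0.3679]
Sum = 1.736
p = [0.5761, 0.2119, 0.2119]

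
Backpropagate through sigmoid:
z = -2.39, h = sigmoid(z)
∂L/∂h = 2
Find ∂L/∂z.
∂L/∂z = 0.1538

σ(-2.39) = 0.08394
σ'(-2.39) = σ(-2.39)(1 - σ(-2.39)) = 0.08394 × 0.9161 = 0.07689
∂L/∂z = ∂L/∂h · σ'(z) = 2 × 0.07689 = 0.1538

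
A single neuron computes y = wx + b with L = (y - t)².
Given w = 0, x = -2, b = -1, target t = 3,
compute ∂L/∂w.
∂L/∂w = 16

y = wx + b = (0)(-2) + -1 = -1
∂L/∂y = 2(y - t) = 2(-1 - 3) = -8
∂y/∂w = x = -2
∂L/∂w = ∂L/∂y · ∂y/∂w = -8 × -2 = 16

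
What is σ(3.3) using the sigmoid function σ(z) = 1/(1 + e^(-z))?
0.9644

sigmoid(3.3) = 1/(1 + e^(-3.3)) = 1/(1 + 0.03688) = 0.9644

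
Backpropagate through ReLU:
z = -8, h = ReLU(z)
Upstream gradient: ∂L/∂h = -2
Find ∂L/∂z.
∂L/∂z = 0

h = ReLU(-8) = 0
Since z < 0: ∂h/∂z = 0
∂L/∂z = ∂L/∂h · ∂h/∂z = -2 × 0 = 0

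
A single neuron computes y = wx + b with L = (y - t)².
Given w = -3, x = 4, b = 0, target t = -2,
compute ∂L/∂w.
∂L/∂w = -80

y = wx + b = (-3)(4) + 0 = -12
∂L/∂y = 2(y - t) = 2(-12 - -2) = -20
∂y/∂w = x = 4
∂L/∂w = ∂L/∂y · ∂y/∂w = -20 × 4 = -80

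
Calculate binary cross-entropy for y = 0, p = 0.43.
L = 0.5621

L = -0·log(0.43) - 1·log(0.57) = -log(0.57) = 0.5621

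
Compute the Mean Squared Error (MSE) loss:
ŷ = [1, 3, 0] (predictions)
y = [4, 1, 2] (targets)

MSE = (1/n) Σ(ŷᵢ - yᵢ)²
MSE = 5.667

MSE = (1/3)((1-4)² + (3-1)² + (0-2)²) = (1/3)(9 + 4 + 4) = 5.667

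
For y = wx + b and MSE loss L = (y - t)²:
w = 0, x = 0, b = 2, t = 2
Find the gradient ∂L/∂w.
∂L/∂w = 0

y = wx + b = (0)(0) + 2 = 2
∂L/∂y = 2(y - t) = 2(2 - 2) = 0
∂y/∂w = x = 0
∂L/∂w = ∂L/∂y · ∂y/∂w = 0 × 0 = 0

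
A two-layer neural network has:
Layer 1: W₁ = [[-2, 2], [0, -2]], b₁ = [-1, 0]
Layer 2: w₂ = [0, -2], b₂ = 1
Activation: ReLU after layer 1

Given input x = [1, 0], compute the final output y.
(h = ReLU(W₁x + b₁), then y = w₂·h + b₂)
y = 1

Layer 1 pre-activation: z₁ = [-3, 0]
After ReLU: h = [0, 0]
Layer 2 output: y = 0×0 + -2×0 + 1 = 1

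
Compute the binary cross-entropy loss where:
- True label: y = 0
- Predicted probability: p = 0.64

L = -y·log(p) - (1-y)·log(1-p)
L = 1.022

L = -0·log(0.64) - 1·log(0.36) = -log(0.36) = 1.022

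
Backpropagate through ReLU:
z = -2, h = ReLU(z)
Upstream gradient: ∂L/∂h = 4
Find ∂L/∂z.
∂L/∂z = 0

h = ReLU(-2) = 0
Since z < 0: ∂h/∂z = 0
∂L/∂z = ∂L/∂h · ∂h/∂z = 4 × 0 = 0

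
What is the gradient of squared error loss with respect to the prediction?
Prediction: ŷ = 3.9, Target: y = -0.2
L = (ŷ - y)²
∂L/∂ŷ = 8.2

∂L/∂ŷ = 2(ŷ - y) = 2(3.9 - -0.2) = 2(4.1) = 8.2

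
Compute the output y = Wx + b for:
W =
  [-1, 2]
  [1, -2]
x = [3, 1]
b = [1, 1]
y = [0, 2]

Wx = [-1×3 + 2×1, 1×3 + -2×1]
   = [-1, 1]
y = Wx + b = [-1 + 1, 1 + 1] = [0, 2]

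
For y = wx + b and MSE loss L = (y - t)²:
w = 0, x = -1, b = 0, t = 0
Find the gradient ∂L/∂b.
∂L/∂b = 0

y = wx + b = (0)(-1) + 0 = 0
∂L/∂y = 2(y - t) = 2(0 - 0) = 0
∂y/∂b = 1
∂L/∂b = ∂L/∂y · ∂y/∂b = 0 × 1 = 0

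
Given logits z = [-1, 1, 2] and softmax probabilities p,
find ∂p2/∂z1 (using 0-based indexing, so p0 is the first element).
∂p2/∂z1 = -0.183

p = softmax(z) = [0.03512, 0.2595, 0.7054]
p2 = 0.7054, p1 = 0.2595

∂p2/∂z1 = -p2 × p1 = -0.7054 × 0.2595 = -0.183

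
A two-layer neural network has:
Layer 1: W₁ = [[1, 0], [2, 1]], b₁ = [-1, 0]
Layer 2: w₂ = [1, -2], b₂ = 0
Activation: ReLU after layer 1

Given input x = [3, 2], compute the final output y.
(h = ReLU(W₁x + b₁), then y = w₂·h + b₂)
y = -14

Layer 1 pre-activation: z₁ = [2, 8]
After ReLU: h = [2, 8]
Layer 2 output: y = 1×2 + -2×8 + 0 = -14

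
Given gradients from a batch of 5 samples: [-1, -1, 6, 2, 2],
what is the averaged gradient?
Average gradient = 1.6

Average = (1/5)(-1 + -1 + 6 + 2 + 2) = 8/5 = 1.6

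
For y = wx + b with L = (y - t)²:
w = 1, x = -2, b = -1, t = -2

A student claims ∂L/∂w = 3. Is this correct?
Incorrect

y = (1)(-2) + -1 = -3
∂L/∂y = 2(y - t) = 2(-3 - -2) = -2
∂y/∂w = x = -2
∂L/∂w = -2 × -2 = 4

Claimed value: 3
Incorrect: The correct gradient is 4.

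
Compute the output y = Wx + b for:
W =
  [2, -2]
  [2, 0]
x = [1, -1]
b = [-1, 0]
y = [3, 2]

Wx = [2×1 + -2×-1, 2×1 + 0×-1]
   = [4, 2]
y = Wx + b = [4 + -1, 2 + 0] = [3, 2]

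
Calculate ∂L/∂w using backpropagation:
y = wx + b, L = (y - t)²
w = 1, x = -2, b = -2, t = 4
∂L/∂w = 32

y = wx + b = (1)(-2) + -2 = -4
∂L/∂y = 2(y - t) = 2(-4 - 4) = -16
∂y/∂w = x = -2
∂L/∂w = ∂L/∂y · ∂y/∂w = -16 × -2 = 32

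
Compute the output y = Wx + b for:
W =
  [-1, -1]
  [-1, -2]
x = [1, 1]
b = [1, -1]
y = [-1, -4]

Wx = [-1×1 + -1×1, -1×1 + -2×1]
   = [-2, -3]
y = Wx + b = [-2 + 1, -3 + -1] = [-1, -4]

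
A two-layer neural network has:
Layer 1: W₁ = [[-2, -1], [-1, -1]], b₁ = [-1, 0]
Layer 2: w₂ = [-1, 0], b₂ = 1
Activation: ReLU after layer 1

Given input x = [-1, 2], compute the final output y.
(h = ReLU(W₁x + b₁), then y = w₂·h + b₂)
y = 1

Layer 1 pre-activation: z₁ = [-1, -1]
After ReLU: h = [0, 0]
Layer 2 output: y = -1×0 + 0×0 + 1 = 1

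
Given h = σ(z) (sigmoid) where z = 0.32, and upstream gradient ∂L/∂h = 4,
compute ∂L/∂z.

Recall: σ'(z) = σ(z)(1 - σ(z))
∂L/∂z = 0.9748

σ(0.32) = 0.5793
σ'(0.32) = σ(0.32)(1 - σ(0.32)) = 0.5793 × 0.4207 = 0.2437
∂L/∂z = ∂L/∂h · σ'(z) = 4 × 0.2437 = 0.9748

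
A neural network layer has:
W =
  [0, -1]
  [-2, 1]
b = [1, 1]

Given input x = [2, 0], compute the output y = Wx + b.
y = [1, -3]

Wx = [0×2 + -1×0, -2×2 + 1×0]
   = [0, -4]
y = Wx + b = [0 + 1, -4 + 1] = [1, -3]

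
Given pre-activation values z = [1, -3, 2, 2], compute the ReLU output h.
h = [1, 0, 2, 2]

ReLU applied element-wise: max(0,1)=1, max(0,-3)=0, max(0,2)=2, max(0,2)=2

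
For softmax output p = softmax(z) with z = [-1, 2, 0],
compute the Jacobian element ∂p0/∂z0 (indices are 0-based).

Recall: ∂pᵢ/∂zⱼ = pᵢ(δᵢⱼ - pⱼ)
∂p0/∂z0 = 0.04025

p = softmax(z) = [0.04201, 0.8438, 0.1142]
p0 = 0.04201

∂p0/∂z0 = p0(1 - p0) = 0.04201 × (1 - 0.04201) = 0.04025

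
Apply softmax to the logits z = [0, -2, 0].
p = [0.4683, 0.0634, 0.4683]

exp(z) = [1, 0.1353, 1]
Sum = 2.135
p = [0.4683, 0.0634, 0.4683]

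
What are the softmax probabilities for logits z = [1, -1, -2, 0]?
p = [0.6439, 0.0871, 0.0321, 0.2369]

exp(z) = [2.718, 0.3679, 0.1353, 1]
Sum = 4.221
p = [0.6439, 0.0871, 0.0321, 0.2369]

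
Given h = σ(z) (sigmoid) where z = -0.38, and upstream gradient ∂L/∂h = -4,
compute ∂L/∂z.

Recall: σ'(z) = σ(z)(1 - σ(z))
∂L/∂z = -0.9648

σ(-0.38) = 0.4061
σ'(-0.38) = σ(-0.38)(1 - σ(-0.38)) = 0.4061 × 0.5939 = 0.2412
∂L/∂z = ∂L/∂h · σ'(z) = -4 × 0.2412 = -0.9648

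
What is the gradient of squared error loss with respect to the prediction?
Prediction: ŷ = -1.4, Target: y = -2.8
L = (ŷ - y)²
∂L/∂ŷ = 2.8

∂L/∂ŷ = 2(ŷ - y) = 2(-1.4 - -2.8) = 2(1.4) = 2.8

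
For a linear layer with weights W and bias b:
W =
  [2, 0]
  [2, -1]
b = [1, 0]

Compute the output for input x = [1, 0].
y = [3, 2]

Wx = [2×1 + 0×0, 2×1 + -1×0]
   = [2, 2]
y = Wx + b = [2 + 1, 2 + 0] = [3, 2]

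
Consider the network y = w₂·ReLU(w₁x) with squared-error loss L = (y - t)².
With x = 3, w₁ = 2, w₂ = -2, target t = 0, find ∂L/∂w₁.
∂L/∂w₁ = 144

Forward pass:
z = w₁x = 2×3 = 6
h = ReLU(6) = 6
y = w₂h = -2×6 = -12

Backward pass:
∂L/∂y = 2(y - t) = 2(-12 - 0) = -24
∂y/∂h = w₂ = -2
∂h/∂z = 1 (ReLU derivative)
∂z/∂w₁ = x = 3

∂L/∂w₁ = -24 × -2 × 1 × 3 = 144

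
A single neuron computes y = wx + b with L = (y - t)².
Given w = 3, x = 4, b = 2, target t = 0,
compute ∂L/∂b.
∂L/∂b = 28

y = wx + b = (3)(4) + 2 = 14
∂L/∂y = 2(y - t) = 2(14 - 0) = 28
∂y/∂b = 1
∂L/∂b = ∂L/∂y · ∂y/∂b = 28 × 1 = 28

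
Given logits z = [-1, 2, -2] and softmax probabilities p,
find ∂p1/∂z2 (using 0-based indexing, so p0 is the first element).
∂p1/∂z2 = -0.01605

p = softmax(z) = [0.04661, 0.9362, 0.01715]
p1 = 0.9362, p2 = 0.01715

∂p1/∂z2 = -p1 × p2 = -0.9362 × 0.01715 = -0.01605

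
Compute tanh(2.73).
0.9915

tanh(2.73) = (e^(2.73) - e^(-2.73))/(e^(2.73) + e^(-2.73)) = 0.9915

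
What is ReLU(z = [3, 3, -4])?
h = [3, 3, 0]

ReLU applied element-wise: max(0,3)=3, max(0,3)=3, max(0,-4)=0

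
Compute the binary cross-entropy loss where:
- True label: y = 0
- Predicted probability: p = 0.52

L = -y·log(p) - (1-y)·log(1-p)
L = 0.734

L = -0·log(0.52) - 1·log(0.48) = -log(0.48) = 0.734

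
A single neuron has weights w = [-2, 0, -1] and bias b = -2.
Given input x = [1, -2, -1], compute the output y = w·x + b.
y = -3

y = (-2)(1) + (0)(-2) + (-1)(-1) + -2 = -3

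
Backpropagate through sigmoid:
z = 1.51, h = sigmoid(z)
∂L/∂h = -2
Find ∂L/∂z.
∂L/∂z = -0.2964

σ(1.51) = 0.8191
σ'(1.51) = σ(1.51)(1 - σ(1.51)) = 0.8191 × 0.1809 = 0.1482
∂L/∂z = ∂L/∂h · σ'(z) = -2 × 0.1482 = -0.2964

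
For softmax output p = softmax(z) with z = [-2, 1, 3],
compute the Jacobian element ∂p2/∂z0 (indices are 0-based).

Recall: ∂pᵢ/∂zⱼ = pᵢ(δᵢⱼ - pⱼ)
∂p2/∂z0 = -0.005166

p = softmax(z) = [0.0059, 0.1185, 0.8756]
p2 = 0.8756, p0 = 0.0059

∂p2/∂z0 = -p2 × p0 = -0.8756 × 0.0059 = -0.005166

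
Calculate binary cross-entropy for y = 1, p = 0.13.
L = 2.04

L = -1·log(0.13) - 0·log(0.87) = -log(0.13) = 2.04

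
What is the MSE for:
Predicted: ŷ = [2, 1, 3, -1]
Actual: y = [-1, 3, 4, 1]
MSE = 4.5

MSE = (1/4)((2--1)² + (1-3)² + (3-4)² + (-1-1)²) = (1/4)(9 + 4 + 1 + 4) = 4.5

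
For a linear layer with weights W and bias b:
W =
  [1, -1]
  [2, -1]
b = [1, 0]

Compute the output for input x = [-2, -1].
y = [0, -3]

Wx = [1×-2 + -1×-1, 2×-2 + -1×-1]
   = [-1, -3]
y = Wx + b = [-1 + 1, -3 + 0] = [0, -3]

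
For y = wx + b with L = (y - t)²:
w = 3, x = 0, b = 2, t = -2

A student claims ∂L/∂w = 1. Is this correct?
Incorrect

y = (3)(0) + 2 = 2
∂L/∂y = 2(y - t) = 2(2 - -2) = 8
∂y/∂w = x = 0
∂L/∂w = 8 × 0 = 0

Claimed value: 1
Incorrect: The correct gradient is 0.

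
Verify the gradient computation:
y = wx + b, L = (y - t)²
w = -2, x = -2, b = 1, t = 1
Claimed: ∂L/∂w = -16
Correct

y = (-2)(-2) + 1 = 5
∂L/∂y = 2(y - t) = 2(5 - 1) = 8
∂y/∂w = x = -2
∂L/∂w = 8 × -2 = -16

Claimed value: -16
Correct: The correct gradient is -16.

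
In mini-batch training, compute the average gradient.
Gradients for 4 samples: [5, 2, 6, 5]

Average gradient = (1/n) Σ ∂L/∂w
Average gradient = 4.5

Average = (1/4)(5 + 2 + 6 + 5) = 18/4 = 4.5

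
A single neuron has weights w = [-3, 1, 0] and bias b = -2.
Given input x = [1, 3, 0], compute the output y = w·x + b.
y = -2

y = (-3)(1) + (1)(3) + (0)(0) + -2 = -2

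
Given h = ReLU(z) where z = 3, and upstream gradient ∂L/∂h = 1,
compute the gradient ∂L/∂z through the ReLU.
∂L/∂z = 1

h = ReLU(3) = 3
Since z > 0: ∂h/∂z = 1
∂L/∂z = ∂L/∂h · ∂h/∂z = 1 × 1 = 1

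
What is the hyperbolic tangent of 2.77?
0.9922

tanh(2.77) = (e^(2.77) - e^(-2.77))/(e^(2.77) + e^(-2.77)) = 0.9922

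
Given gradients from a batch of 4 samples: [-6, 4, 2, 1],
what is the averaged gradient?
Average gradient = 0.25

Average = (1/4)(-6 + 4 + 2 + 1) = 1/4 = 0.25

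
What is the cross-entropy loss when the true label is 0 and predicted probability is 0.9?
L = 2.303

L = -0·log(0.9) - 1·log(0.1) = -log(0.1) = 2.303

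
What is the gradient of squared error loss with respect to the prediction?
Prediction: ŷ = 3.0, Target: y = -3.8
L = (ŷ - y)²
∂L/∂ŷ = 13.6

∂L/∂ŷ = 2(ŷ - y) = 2(3.0 - -3.8) = 2(6.8) = 13.6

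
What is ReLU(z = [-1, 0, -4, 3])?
h = [0, 0, 0, 3]

ReLU applied element-wise: max(0,-1)=0, max(0,0)=0, max(0,-4)=0, max(0,3)=3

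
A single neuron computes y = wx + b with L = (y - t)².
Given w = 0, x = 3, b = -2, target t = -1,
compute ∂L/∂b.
∂L/∂b = -2

y = wx + b = (0)(3) + -2 = -2
∂L/∂y = 2(y - t) = 2(-2 - -1) = -2
∂y/∂b = 1
∂L/∂b = ∂L/∂y · ∂y/∂b = -2 × 1 = -2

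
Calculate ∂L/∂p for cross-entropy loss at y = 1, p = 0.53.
∂L/∂p = -1.887

∂L/∂p = -y/p + (1-y)/(1-p) = -1/0.53 + 0 = -1.887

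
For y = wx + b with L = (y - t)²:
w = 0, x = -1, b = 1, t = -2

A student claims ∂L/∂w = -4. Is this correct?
Incorrect

y = (0)(-1) + 1 = 1
∂L/∂y = 2(y - t) = 2(1 - -2) = 6
∂y/∂w = x = -1
∂L/∂w = 6 × -1 = -6

Claimed value: -4
Incorrect: The correct gradient is -6.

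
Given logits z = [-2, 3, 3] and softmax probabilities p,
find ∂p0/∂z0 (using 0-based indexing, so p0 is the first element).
∂p0/∂z0 = 0.003346

p = softmax(z) = [0.003358, 0.4983, 0.4983]
p0 = 0.003358

∂p0/∂z0 = p0(1 - p0) = 0.003358 × (1 - 0.003358) = 0.003346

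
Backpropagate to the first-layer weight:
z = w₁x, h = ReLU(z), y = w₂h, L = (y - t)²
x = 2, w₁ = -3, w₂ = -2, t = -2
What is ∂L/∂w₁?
∂L/∂w₁ = 0

Forward pass:
z = w₁x = -3×2 = -6
h = ReLU(-6) = 0
y = w₂h = -2×0 = 0

Backward pass:
∂L/∂y = 2(y - t) = 2(0 - -2) = 4
∂y/∂h = w₂ = -2
∂h/∂z = 0 (ReLU derivative)
∂z/∂w₁ = x = 2

∂L/∂w₁ = 4 × -2 × 0 × 2 = 0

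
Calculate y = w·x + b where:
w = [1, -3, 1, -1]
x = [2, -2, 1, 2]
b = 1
y = 8

y = (1)(2) + (-3)(-2) + (1)(1) + (-1)(2) + 1 = 8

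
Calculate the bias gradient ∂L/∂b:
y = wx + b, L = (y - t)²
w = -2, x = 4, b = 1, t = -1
∂L/∂b = -12

y = wx + b = (-2)(4) + 1 = -7
∂L/∂y = 2(y - t) = 2(-7 - -1) = -12
∂y/∂b = 1
∂L/∂b = ∂L/∂y · ∂y/∂b = -12 × 1 = -12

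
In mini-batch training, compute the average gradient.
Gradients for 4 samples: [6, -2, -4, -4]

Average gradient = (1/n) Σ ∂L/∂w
Average gradient = -1

Average = (1/4)(6 + -2 + -4 + -4) = -4/4 = -1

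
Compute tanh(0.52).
0.4777

tanh(0.52) = (e^(0.52) - e^(-0.52))/(e^(0.52) + e^(-0.52)) = 0.4777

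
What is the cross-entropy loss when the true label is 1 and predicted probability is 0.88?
L = 0.1278

L = -1·log(0.88) - 0·log(0.12) = -log(0.88) = 0.1278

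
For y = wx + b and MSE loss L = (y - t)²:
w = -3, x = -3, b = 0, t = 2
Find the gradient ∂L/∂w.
∂L/∂w = -42

y = wx + b = (-3)(-3) + 0 = 9
∂L/∂y = 2(y - t) = 2(9 - 2) = 14
∂y/∂w = x = -3
∂L/∂w = ∂L/∂y · ∂y/∂w = 14 × -3 = -42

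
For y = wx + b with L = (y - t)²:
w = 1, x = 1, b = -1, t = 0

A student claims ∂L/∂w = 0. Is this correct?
Correct

y = (1)(1) + -1 = 0
∂L/∂y = 2(y - t) = 2(0 - 0) = 0
∂y/∂w = x = 1
∂L/∂w = 0 × 1 = 0

Claimed value: 0
Correct: The correct gradient is 0.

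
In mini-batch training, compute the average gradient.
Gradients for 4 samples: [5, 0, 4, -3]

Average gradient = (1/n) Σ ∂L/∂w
Average gradient = 1.5

Average = (1/4)(5 + 0 + 4 + -3) = 6/4 = 1.5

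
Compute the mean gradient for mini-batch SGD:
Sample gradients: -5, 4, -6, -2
Average gradient = -2.25

Average = (1/4)(-5 + 4 + -6 + -2) = -9/4 = -2.25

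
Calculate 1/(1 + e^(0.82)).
0.3058

sigmoid(-0.82) = 1/(1 + e^(0.82)) = 1/(1 + 2.27) = 0.3058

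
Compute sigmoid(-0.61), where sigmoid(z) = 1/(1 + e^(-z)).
0.3521

sigmoid(-0.61) = 1/(1 + e^(0.61)) = 1/(1 + 1.84) = 0.3521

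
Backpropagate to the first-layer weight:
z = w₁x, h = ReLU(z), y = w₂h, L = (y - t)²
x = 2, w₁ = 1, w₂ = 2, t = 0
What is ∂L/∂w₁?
∂L/∂w₁ = 32

Forward pass:
z = w₁x = 1×2 = 2
h = ReLU(2) = 2
y = w₂h = 2×2 = 4

Backward pass:
∂L/∂y = 2(y - t) = 2(4 - 0) = 8
∂y/∂h = w₂ = 2
∂h/∂z = 1 (ReLU derivative)
∂z/∂w₁ = x = 2

∂L/∂w₁ = 8 × 2 × 1 × 2 = 32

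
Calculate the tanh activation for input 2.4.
0.9837

tanh(2.4) = (e^(2.4) - e^(-2.4))/(e^(2.4) + e^(-2.4)) = 0.9837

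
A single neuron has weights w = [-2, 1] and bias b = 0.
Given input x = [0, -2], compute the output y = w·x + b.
y = -2

y = (-2)(0) + (1)(-2) + 0 = -2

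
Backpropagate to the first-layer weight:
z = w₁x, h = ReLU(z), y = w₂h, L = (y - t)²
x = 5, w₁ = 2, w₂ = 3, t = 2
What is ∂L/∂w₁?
∂L/∂w₁ = 840

Forward pass:
z = w₁x = 2×5 = 10
h = ReLU(10) = 10
y = w₂h = 3×10 = 30

Backward pass:
∂L/∂y = 2(y - t) = 2(30 - 2) = 56
∂y/∂h = w₂ = 3
∂h/∂z = 1 (ReLU derivative)
∂z/∂w₁ = x = 5

∂L/∂w₁ = 56 × 3 × 1 × 5 = 840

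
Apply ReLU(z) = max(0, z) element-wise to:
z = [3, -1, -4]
h = [3, 0, 0]

ReLU applied element-wise: max(0,3)=3, max(0,-1)=0, max(0,-4)=0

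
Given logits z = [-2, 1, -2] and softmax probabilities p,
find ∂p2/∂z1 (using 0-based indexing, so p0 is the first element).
∂p2/∂z1 = -0.04118

p = softmax(z) = [0.04528, 0.9094, 0.04528]
p2 = 0.04528, p1 = 0.9094

∂p2/∂z1 = -p2 × p1 = -0.04528 × 0.9094 = -0.04118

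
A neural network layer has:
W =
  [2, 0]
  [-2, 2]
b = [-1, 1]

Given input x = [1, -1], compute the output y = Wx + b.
y = [1, -3]

Wx = [2×1 + 0×-1, -2×1 + 2×-1]
   = [2, -4]
y = Wx + b = [2 + -1, -4 + 1] = [1, -3]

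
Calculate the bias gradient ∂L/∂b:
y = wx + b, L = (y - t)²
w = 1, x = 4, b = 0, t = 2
∂L/∂b = 4

y = wx + b = (1)(4) + 0 = 4
∂L/∂y = 2(y - t) = 2(4 - 2) = 4
∂y/∂b = 1
∂L/∂b = ∂L/∂y · ∂y/∂b = 4 × 1 = 4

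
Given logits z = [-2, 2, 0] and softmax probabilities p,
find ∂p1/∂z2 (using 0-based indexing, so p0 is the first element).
∂p1/∂z2 = -0.1017

p = softmax(z) = [0.01588, 0.8668, 0.1173]
p1 = 0.8668, p2 = 0.1173

∂p1/∂z2 = -p1 × p2 = -0.8668 × 0.1173 = -0.1017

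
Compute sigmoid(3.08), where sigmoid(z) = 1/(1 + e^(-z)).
0.9561

sigmoid(3.08) = 1/(1 + e^(-3.08)) = 1/(1 + 0.04596) = 0.9561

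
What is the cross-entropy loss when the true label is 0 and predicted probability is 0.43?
L = 0.5621

L = -0·log(0.43) - 1·log(0.57) = -log(0.57) = 0.5621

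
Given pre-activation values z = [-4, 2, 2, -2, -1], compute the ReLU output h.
h = [0, 2, 2, 0, 0]

ReLU applied element-wise: max(0,-4)=0, max(0,2)=2, max(0,2)=2, max(0,-2)=0, max(0,-1)=0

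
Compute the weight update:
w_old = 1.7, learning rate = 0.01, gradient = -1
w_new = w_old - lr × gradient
w_new = 1.71

w_new = w - η·∂L/∂w = 1.7 - 0.01×(-1) = 1.7 - (-0.01) = 1.71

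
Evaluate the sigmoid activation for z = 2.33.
0.9113

sigmoid(2.33) = 1/(1 + e^(-2.33)) = 1/(1 + 0.0973) = 0.9113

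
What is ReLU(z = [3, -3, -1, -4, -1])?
h = [3, 0, 0, 0, 0]

ReLU applied element-wise: max(0,3)=3, max(0,-3)=0, max(0,-1)=0, max(0,-4)=0, max(0,-1)=0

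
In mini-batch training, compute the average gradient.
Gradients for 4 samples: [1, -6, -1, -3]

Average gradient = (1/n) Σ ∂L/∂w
Average gradient = -2.25

Average = (1/4)(1 + -6 + -1 + -3) = -9/4 = -2.25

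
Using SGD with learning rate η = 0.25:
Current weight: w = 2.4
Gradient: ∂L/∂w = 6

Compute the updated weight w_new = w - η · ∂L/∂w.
w_new = 0.9

w_new = w - η·∂L/∂w = 2.4 - 0.25×(6) = 2.4 - (1.5) = 0.9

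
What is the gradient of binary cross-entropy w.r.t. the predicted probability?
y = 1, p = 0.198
∂L/∂p = -5.051

∂L/∂p = -y/p + (1-y)/(1-p) = -1/0.198 + 0 = -5.051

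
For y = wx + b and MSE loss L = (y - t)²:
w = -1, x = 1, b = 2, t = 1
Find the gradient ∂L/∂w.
∂L/∂w = 0

y = wx + b = (-1)(1) + 2 = 1
∂L/∂y = 2(y - t) = 2(1 - 1) = 0
∂y/∂w = x = 1
∂L/∂w = ∂L/∂y · ∂y/∂w = 0 × 1 = 0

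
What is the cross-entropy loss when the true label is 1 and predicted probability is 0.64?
L = 0.4463

L = -1·log(0.64) - 0·log(0.36) = -log(0.64) = 0.4463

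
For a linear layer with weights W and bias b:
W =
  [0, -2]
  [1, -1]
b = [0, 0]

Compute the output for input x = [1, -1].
y = [2, 2]

Wx = [0×1 + -2×-1, 1×1 + -1×-1]
   = [2, 2]
y = Wx + b = [2 + 0, 2 + 0] = [2, 2]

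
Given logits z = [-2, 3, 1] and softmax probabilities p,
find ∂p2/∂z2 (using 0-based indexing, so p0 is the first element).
∂p2/∂z2 = 0.1045

p = softmax(z) = [0.0059, 0.8756, 0.1185]
p2 = 0.1185

∂p2/∂z2 = p2(1 - p2) = 0.1185 × (1 - 0.1185) = 0.1045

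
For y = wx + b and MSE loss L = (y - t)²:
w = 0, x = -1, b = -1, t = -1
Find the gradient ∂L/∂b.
∂L/∂b = 0

y = wx + b = (0)(-1) + -1 = -1
∂L/∂y = 2(y - t) = 2(-1 - -1) = 0
∂y/∂b = 1
∂L/∂b = ∂L/∂y · ∂y/∂b = 0 × 1 = 0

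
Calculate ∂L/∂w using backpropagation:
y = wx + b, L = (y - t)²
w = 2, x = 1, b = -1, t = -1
∂L/∂w = 4

y = wx + b = (2)(1) + -1 = 1
∂L/∂y = 2(y - t) = 2(1 - -1) = 4
∂y/∂w = x = 1
∂L/∂w = ∂L/∂y · ∂y/∂w = 4 × 1 = 4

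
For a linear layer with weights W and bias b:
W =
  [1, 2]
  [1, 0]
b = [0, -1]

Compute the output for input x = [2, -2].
y = [-2, 1]

Wx = [1×2 + 2×-2, 1×2 + 0×-2]
   = [-2, 2]
y = Wx + b = [-2 + 0, 2 + -1] = [-2, 1]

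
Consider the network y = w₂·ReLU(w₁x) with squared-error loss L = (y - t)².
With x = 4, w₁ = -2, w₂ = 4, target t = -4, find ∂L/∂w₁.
∂L/∂w₁ = 0

Forward pass:
z = w₁x = -2×4 = -8
h = ReLU(-8) = 0
y = w₂h = 4×0 = 0

Backward pass:
∂L/∂y = 2(y - t) = 2(0 - -4) = 8
∂y/∂h = w₂ = 4
∂h/∂z = 0 (ReLU derivative)
∂z/∂w₁ = x = 4

∂L/∂w₁ = 8 × 4 × 0 × 4 = 0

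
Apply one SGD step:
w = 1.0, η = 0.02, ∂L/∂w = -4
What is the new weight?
w_new = 1.08

w_new = w - η·∂L/∂w = 1.0 - 0.02×(-4) = 1.0 - (-0.08) = 1.08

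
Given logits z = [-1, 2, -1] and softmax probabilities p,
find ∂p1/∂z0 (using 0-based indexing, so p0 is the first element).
∂p1/∂z0 = -0.04118

p = softmax(z) = [0.04528, 0.9094, 0.04528]
p1 = 0.9094, p0 = 0.04528

∂p1/∂z0 = -p1 × p0 = -0.9094 × 0.04528 = -0.04118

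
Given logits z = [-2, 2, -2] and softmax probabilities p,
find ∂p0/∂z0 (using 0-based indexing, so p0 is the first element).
∂p0/∂z0 = 0.01736

p = softmax(z) = [0.01767, 0.9647, 0.01767]
p0 = 0.01767

∂p0/∂z0 = p0(1 - p0) = 0.01767 × (1 - 0.01767) = 0.01736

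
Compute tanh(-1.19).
-0.8306

tanh(-1.19) = (e^(-1.19) - e^(1.19))/(e^(-1.19) + e^(1.19)) = -0.8306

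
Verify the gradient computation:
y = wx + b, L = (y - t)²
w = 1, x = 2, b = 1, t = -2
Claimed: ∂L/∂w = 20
Correct

y = (1)(2) + 1 = 3
∂L/∂y = 2(y - t) = 2(3 - -2) = 10
∂y/∂w = x = 2
∂L/∂w = 10 × 2 = 20

Claimed value: 20
Correct: The correct gradient is 20.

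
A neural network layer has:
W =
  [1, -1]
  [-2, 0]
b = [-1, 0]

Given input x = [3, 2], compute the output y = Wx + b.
y = [0, -6]

Wx = [1×3 + -1×2, -2×3 + 0×2]
   = [1, -6]
y = Wx + b = [1 + -1, -6 + 0] = [0, -6]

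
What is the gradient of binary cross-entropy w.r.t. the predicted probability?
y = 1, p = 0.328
∂L/∂p = -3.049

∂L/∂p = -y/p + (1-y)/(1-p) = -1/0.328 + 0 = -3.049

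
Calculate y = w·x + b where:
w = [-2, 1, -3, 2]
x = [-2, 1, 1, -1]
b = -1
y = -1

y = (-2)(-2) + (1)(1) + (-3)(1) + (2)(-1) + -1 = -1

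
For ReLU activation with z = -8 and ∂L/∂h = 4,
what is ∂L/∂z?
∂L/∂z = 0

h = ReLU(-8) = 0
Since z < 0: ∂h/∂z = 0
∂L/∂z = ∂L/∂h · ∂h/∂z = 4 × 0 = 0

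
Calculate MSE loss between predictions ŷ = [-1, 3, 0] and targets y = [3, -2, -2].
MSE = 15

MSE = (1/3)((-1-3)² + (3--2)² + (0--2)²) = (1/3)(16 + 25 + 4) = 15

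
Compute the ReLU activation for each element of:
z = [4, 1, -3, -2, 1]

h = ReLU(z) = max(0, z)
h = [4, 1, 0, 0, 1]

ReLU applied element-wise: max(0,4)=4, max(0,1)=1, max(0,-3)=0, max(0,-2)=0, max(0,1)=1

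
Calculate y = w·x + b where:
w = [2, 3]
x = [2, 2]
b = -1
y = 9

y = (2)(2) + (3)(2) + -1 = 9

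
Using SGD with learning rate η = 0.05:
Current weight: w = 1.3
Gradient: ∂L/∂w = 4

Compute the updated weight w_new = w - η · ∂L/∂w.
w_new = 1.1

w_new = w - η·∂L/∂w = 1.3 - 0.05×(4) = 1.3 - (0.2) = 1.1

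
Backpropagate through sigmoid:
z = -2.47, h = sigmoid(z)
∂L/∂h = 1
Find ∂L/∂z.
∂L/∂z = 0.07191

σ(-2.47) = 0.07799
σ'(-2.47) = σ(-2.47)(1 - σ(-2.47)) = 0.07799 × 0.922 = 0.07191
∂L/∂z = ∂L/∂h · σ'(z) = 1 × 0.07191 = 0.07191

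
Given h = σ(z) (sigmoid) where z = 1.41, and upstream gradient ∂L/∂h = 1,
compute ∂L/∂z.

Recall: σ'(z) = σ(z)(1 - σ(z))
∂L/∂z = 0.1577

σ(1.41) = 0.8038
σ'(1.41) = σ(1.41)(1 - σ(1.41)) = 0.8038 × 0.1962 = 0.1577
∂L/∂z = ∂L/∂h · σ'(z) = 1 × 0.1577 = 0.1577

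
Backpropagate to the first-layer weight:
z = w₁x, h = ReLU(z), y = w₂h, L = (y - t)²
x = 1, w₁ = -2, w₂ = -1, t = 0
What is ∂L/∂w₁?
∂L/∂w₁ = 0

Forward pass:
z = w₁x = -2×1 = -2
h = ReLU(-2) = 0
y = w₂h = -1×0 = 0

Backward pass:
∂L/∂y = 2(y - t) = 2(0 - 0) = 0
∂y/∂h = w₂ = -1
∂h/∂z = 0 (ReLU derivative)
∂z/∂w₁ = x = 1

∂L/∂w₁ = 0 × -1 × 0 × 1 = 0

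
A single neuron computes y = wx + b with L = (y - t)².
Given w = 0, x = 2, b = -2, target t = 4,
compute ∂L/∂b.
∂L/∂b = -12

y = wx + b = (0)(2) + -2 = -2
∂L/∂y = 2(y - t) = 2(-2 - 4) = -12
∂y/∂b = 1
∂L/∂b = ∂L/∂y · ∂y/∂b = -12 × 1 = -12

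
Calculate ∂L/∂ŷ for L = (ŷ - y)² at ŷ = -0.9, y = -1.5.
∂L/∂ŷ = 1.2

∂L/∂ŷ = 2(ŷ - y) = 2(-0.9 - -1.5) = 2(0.6) = 1.2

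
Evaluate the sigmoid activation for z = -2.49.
0.07656

sigmoid(-2.49) = 1/(1 + e^(2.49)) = 1/(1 + 12.06) = 0.07656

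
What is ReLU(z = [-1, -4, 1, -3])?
h = [0, 0, 1, 0]

ReLU applied element-wise: max(0,-1)=0, max(0,-4)=0, max(0,1)=1, max(0,-3)=0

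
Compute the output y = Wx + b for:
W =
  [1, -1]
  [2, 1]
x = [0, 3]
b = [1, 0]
y = [-2, 3]

Wx = [1×0 + -1×3, 2×0 + 1×3]
   = [-3, 3]
y = Wx + b = [-3 + 1, 3 + 0] = [-2, 3]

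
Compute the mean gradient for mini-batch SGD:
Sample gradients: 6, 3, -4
Average gradient = 1.667

Average = (1/3)(6 + 3 + -4) = 5/3 = 1.667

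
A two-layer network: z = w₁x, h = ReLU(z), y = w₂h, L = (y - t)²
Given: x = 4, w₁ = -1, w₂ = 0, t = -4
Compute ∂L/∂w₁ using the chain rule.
∂L/∂w₁ = 0

Forward pass:
z = w₁x = -1×4 = -4
h = ReLU(-4) = 0
y = w₂h = 0×0 = 0

Backward pass:
∂L/∂y = 2(y - t) = 2(0 - -4) = 8
∂y/∂h = w₂ = 0
∂h/∂z = 0 (ReLU derivative)
∂z/∂w₁ = x = 4

∂L/∂w₁ = 8 × 0 × 0 × 4 = 0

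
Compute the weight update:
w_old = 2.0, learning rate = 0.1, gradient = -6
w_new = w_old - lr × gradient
w_new = 2.6

w_new = w - η·∂L/∂w = 2.0 - 0.1×(-6) = 2.0 - (-0.6) = 2.6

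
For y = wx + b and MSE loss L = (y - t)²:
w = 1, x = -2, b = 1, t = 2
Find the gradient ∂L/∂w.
∂L/∂w = 12

y = wx + b = (1)(-2) + 1 = -1
∂L/∂y = 2(y - t) = 2(-1 - 2) = -6
∂y/∂w = x = -2
∂L/∂w = ∂L/∂y · ∂y/∂w = -6 × -2 = 12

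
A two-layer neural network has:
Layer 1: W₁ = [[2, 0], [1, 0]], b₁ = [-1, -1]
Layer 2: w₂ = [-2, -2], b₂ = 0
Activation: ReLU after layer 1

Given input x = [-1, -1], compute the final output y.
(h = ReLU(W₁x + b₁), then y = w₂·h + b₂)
y = 0

Layer 1 pre-activation: z₁ = [-3, -2]
After ReLU: h = [0, 0]
Layer 2 output: y = -2×0 + -2×0 + 0 = 0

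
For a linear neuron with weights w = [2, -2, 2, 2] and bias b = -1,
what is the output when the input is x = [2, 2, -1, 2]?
y = 1

y = (2)(2) + (-2)(2) + (2)(-1) + (2)(2) + -1 = 1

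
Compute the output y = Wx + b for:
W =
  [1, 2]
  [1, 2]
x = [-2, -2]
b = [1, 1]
y = [-5, -5]

Wx = [1×-2 + 2×-2, 1×-2 + 2×-2]
   = [-6, -6]
y = Wx + b = [-6 + 1, -6 + 1] = [-5, -5]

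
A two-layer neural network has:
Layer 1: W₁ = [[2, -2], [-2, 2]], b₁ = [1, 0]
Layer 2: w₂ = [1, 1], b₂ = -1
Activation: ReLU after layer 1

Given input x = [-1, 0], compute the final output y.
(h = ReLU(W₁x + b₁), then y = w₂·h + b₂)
y = 1

Layer 1 pre-activation: z₁ = [-1, 2]
After ReLU: h = [0, 2]
Layer 2 output: y = 1×0 + 1×2 + -1 = 1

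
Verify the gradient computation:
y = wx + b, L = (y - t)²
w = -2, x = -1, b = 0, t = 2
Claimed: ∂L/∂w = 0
Correct

y = (-2)(-1) + 0 = 2
∂L/∂y = 2(y - t) = 2(2 - 2) = 0
∂y/∂w = x = -1
∂L/∂w = 0 × -1 = 0

Claimed value: 0
Correct: The correct gradient is 0.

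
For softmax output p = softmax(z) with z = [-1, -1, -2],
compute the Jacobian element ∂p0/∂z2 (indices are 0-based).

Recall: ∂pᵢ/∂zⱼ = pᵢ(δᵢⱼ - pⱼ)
∂p0/∂z2 = -0.06561

p = softmax(z) = [0.4223, 0.4223, 0.1554]
p0 = 0.4223, p2 = 0.1554

∂p0/∂z2 = -p0 × p2 = -0.4223 × 0.1554 = -0.06561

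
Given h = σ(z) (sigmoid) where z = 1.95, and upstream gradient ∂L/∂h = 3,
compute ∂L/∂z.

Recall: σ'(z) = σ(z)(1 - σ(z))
∂L/∂z = 0.3271

σ(1.95) = 0.8754
σ'(1.95) = σ(1.95)(1 - σ(1.95)) = 0.8754 × 0.1246 = 0.109
∂L/∂z = ∂L/∂h · σ'(z) = 3 × 0.109 = 0.3271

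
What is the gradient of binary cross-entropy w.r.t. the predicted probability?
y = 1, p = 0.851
∂L/∂p = -1.175

∂L/∂p = -y/p + (1-y)/(1-p) = -1/0.851 + 0 = -1.175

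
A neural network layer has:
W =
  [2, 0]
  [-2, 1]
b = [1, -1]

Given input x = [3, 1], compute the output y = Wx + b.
y = [7, -6]

Wx = [2×3 + 0×1, -2×3 + 1×1]
   = [6, -5]
y = Wx + b = [6 + 1, -5 + -1] = [7, -6]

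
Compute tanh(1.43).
0.8917

tanh(1.43) = (e^(1.43) - e^(-1.43))/(e^(1.43) + e^(-1.43)) = 0.8917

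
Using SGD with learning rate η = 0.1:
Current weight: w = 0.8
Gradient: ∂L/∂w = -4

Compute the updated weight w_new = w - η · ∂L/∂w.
w_new = 1.2

w_new = w - η·∂L/∂w = 0.8 - 0.1×(-4) = 0.8 - (-0.4) = 1.2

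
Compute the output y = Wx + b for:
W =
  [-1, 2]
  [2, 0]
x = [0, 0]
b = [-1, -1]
y = [-1, -1]

Wx = [-1×0 + 2×0, 2×0 + 0×0]
   = [0, 0]
y = Wx + b = [0 + -1, 0 + -1] = [-1, -1]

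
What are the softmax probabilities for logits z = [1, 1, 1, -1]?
p = [0.3189, 0.3189, 0.3189, 0.0432]

exp(z) = [2.718, 2.718, 2.718, 0.3679]
Sum = 8.523
p = [0.3189, 0.3189, 0.3189, 0.0432]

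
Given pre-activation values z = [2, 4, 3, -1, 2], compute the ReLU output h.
h = [2, 4, 3, 0, 2]

ReLU applied element-wise: max(0,2)=2, max(0,4)=4, max(0,3)=3, max(0,-1)=0, max(0,2)=2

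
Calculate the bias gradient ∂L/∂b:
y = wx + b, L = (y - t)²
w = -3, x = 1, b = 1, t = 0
∂L/∂b = -4

y = wx + b = (-3)(1) + 1 = -2
∂L/∂y = 2(y - t) = 2(-2 - 0) = -4
∂y/∂b = 1
∂L/∂b = ∂L/∂y · ∂y/∂b = -4 × 1 = -4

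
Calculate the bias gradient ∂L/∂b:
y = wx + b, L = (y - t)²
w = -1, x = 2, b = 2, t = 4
∂L/∂b = -8

y = wx + b = (-1)(2) + 2 = 0
∂L/∂y = 2(y - t) = 2(0 - 4) = -8
∂y/∂b = 1
∂L/∂b = ∂L/∂y · ∂y/∂b = -8 × 1 = -8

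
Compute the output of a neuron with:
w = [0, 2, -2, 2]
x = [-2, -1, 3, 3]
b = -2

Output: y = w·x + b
y = -4

y = (0)(-2) + (2)(-1) + (-2)(3) + (2)(3) + -2 = -4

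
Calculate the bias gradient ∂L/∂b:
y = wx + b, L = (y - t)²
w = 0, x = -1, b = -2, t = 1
∂L/∂b = -6

y = wx + b = (0)(-1) + -2 = -2
∂L/∂y = 2(y - t) = 2(-2 - 1) = -6
∂y/∂b = 1
∂L/∂b = ∂L/∂y · ∂y/∂b = -6 × 1 = -6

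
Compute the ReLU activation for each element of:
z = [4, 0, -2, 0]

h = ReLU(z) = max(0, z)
h = [4, 0, 0, 0]

ReLU applied element-wise: max(0,4)=4, max(0,0)=0, max(0,-2)=0, max(0,0)=0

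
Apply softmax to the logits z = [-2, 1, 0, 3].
p = [0.0057, 0.1135, 0.0418, 0.839]

exp(z) = [0.1353, 2.718, 1, 20.09]
Sum = 23.94
p = [0.0057, 0.1135, 0.0418, 0.839]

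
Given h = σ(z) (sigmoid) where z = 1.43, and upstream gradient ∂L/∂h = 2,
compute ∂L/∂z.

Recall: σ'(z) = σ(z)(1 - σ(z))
∂L/∂z = 0.3116

σ(1.43) = 0.8069
σ'(1.43) = σ(1.43)(1 - σ(1.43)) = 0.8069 × 0.1931 = 0.1558
∂L/∂z = ∂L/∂h · σ'(z) = 2 × 0.1558 = 0.3116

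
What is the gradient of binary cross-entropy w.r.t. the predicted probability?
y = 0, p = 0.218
∂L/∂p = 1.279

∂L/∂p = -y/p + (1-y)/(1-p) = 0 + 1/0.782 = 1.279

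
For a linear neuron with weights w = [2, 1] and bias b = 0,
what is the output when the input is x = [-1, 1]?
y = -1

y = (2)(-1) + (1)(1) + 0 = -1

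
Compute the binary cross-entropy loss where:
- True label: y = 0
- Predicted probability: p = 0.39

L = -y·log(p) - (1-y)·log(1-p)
L = 0.4943

L = -0·log(0.39) - 1·log(0.61) = -log(0.61) = 0.4943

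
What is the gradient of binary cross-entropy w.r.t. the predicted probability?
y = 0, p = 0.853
∂L/∂p = 6.803

∂L/∂p = -y/p + (1-y)/(1-p) = 0 + 1/0.147 = 6.803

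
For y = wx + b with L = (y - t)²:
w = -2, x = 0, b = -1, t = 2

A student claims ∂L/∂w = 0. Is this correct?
Correct

y = (-2)(0) + -1 = -1
∂L/∂y = 2(y - t) = 2(-1 - 2) = -6
∂y/∂w = x = 0
∂L/∂w = -6 × 0 = 0

Claimed value: 0
Correct: The correct gradient is 0.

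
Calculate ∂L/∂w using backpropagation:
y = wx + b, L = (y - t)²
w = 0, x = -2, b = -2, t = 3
∂L/∂w = 20

y = wx + b = (0)(-2) + -2 = -2
∂L/∂y = 2(y - t) = 2(-2 - 3) = -10
∂y/∂w = x = -2
∂L/∂w = ∂L/∂y · ∂y/∂w = -10 × -2 = 20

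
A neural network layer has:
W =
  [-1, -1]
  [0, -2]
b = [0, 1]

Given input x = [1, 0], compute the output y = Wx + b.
y = [-1, 1]

Wx = [-1×1 + -1×0, 0×1 + -2×0]
   = [-1, 0]
y = Wx + b = [-1 + 0, 0 + 1] = [-1, 1]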